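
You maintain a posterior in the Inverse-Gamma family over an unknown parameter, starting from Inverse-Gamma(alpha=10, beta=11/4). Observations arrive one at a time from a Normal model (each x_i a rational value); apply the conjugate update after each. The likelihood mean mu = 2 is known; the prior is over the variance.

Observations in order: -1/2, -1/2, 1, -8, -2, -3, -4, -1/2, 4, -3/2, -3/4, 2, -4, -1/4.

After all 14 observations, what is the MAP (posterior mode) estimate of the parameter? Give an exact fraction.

obs 1: x=-1/2 → posterior Inverse-Gamma(21/2, 47/8)
obs 2: x=-1/2 → posterior Inverse-Gamma(11, 9)
obs 3: x=1 → posterior Inverse-Gamma(23/2, 19/2)
obs 4: x=-8 → posterior Inverse-Gamma(12, 119/2)
obs 5: x=-2 → posterior Inverse-Gamma(25/2, 135/2)
obs 6: x=-3 → posterior Inverse-Gamma(13, 80)
obs 7: x=-4 → posterior Inverse-Gamma(27/2, 98)
obs 8: x=-1/2 → posterior Inverse-Gamma(14, 809/8)
obs 9: x=4 → posterior Inverse-Gamma(29/2, 825/8)
obs 10: x=-3/2 → posterior Inverse-Gamma(15, 437/4)
obs 11: x=-3/4 → posterior Inverse-Gamma(31/2, 3617/32)
obs 12: x=2 → posterior Inverse-Gamma(16, 3617/32)
obs 13: x=-4 → posterior Inverse-Gamma(33/2, 4193/32)
obs 14: x=-1/4 → posterior Inverse-Gamma(17, 2137/16)

2137/288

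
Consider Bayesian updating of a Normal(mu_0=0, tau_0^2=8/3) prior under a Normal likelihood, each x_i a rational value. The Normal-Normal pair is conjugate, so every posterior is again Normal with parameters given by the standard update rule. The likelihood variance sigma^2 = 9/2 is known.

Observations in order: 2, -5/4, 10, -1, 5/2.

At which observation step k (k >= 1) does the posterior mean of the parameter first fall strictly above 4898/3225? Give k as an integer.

obs 1: x=2 → posterior Normal(32/43, 72/43)
obs 2: x=-5/4 → posterior Normal(12/59, 72/59)
obs 3: x=10 → posterior Normal(172/75, 24/25)
obs 4: x=-1 → posterior Normal(12/7, 72/91)
obs 5: x=5/2 → posterior Normal(196/107, 72/107)

k = 3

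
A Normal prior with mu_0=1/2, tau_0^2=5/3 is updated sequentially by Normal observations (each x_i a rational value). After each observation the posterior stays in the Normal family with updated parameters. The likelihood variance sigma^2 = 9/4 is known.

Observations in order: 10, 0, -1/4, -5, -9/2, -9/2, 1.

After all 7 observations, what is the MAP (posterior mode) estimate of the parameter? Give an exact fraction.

-103/334

obs 1: x=10 → posterior Normal(427/94, 45/47)
obs 2: x=0 → posterior Normal(427/134, 45/67)
obs 3: x=-1/4 → posterior Normal(139/58, 15/29)
obs 4: x=-5 → posterior Normal(217/214, 45/107)
obs 5: x=-9/2 → posterior Normal(37/254, 45/127)
obs 6: x=-9/2 → posterior Normal(-143/294, 15/49)
obs 7: x=1 → posterior Normal(-103/334, 45/167)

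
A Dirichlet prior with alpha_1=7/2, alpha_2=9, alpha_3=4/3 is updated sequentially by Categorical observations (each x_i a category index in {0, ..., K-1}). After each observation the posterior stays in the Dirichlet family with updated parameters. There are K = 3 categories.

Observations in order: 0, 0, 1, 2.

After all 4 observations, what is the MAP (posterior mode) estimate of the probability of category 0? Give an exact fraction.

27/89

obs 1: x=0 → posterior Dirichlet(9/2, 9, 4/3)
obs 2: x=0 → posterior Dirichlet(11/2, 9, 4/3)
obs 3: x=1 → posterior Dirichlet(11/2, 10, 4/3)
obs 4: x=2 → posterior Dirichlet(11/2, 10, 7/3)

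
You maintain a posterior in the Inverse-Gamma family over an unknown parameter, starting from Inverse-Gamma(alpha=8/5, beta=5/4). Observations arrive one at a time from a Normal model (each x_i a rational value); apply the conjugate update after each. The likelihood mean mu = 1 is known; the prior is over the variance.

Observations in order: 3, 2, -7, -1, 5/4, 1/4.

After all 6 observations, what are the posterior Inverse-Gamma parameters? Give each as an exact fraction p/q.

alpha=23/5, beta=609/16

obs 1: x=3 → posterior Inverse-Gamma(21/10, 13/4)
obs 2: x=2 → posterior Inverse-Gamma(13/5, 15/4)
obs 3: x=-7 → posterior Inverse-Gamma(31/10, 143/4)
obs 4: x=-1 → posterior Inverse-Gamma(18/5, 151/4)
obs 5: x=5/4 → posterior Inverse-Gamma(41/10, 1209/32)
obs 6: x=1/4 → posterior Inverse-Gamma(23/5, 609/16)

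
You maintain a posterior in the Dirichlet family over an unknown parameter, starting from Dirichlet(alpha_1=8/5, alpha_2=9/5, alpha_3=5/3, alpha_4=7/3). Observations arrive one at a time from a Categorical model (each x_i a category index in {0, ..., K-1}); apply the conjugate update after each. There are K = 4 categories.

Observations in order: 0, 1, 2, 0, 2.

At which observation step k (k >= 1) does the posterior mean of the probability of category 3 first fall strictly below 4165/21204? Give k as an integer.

k = 5

obs 1: x=0 → posterior Dirichlet(13/5, 9/5, 5/3, 7/3)
obs 2: x=1 → posterior Dirichlet(13/5, 14/5, 5/3, 7/3)
obs 3: x=2 → posterior Dirichlet(13/5, 14/5, 8/3, 7/3)
obs 4: x=0 → posterior Dirichlet(18/5, 14/5, 8/3, 7/3)
obs 5: x=2 → posterior Dirichlet(18/5, 14/5, 11/3, 7/3)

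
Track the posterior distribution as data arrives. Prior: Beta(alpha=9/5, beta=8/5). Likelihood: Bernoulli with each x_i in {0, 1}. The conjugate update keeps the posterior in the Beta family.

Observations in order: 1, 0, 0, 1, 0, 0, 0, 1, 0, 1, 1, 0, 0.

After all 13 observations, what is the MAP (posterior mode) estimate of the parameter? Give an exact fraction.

29/72

obs 1: x=1 → posterior Beta(14/5, 8/5)
obs 2: x=0 → posterior Beta(14/5, 13/5)
obs 3: x=0 → posterior Beta(14/5, 18/5)
obs 4: x=1 → posterior Beta(19/5, 18/5)
obs 5: x=0 → posterior Beta(19/5, 23/5)
obs 6: x=0 → posterior Beta(19/5, 28/5)
obs 7: x=0 → posterior Beta(19/5, 33/5)
obs 8: x=1 → posterior Beta(24/5, 33/5)
obs 9: x=0 → posterior Beta(24/5, 38/5)
obs 10: x=1 → posterior Beta(29/5, 38/5)
obs 11: x=1 → posterior Beta(34/5, 38/5)
obs 12: x=0 → posterior Beta(34/5, 43/5)
obs 13: x=0 → posterior Beta(34/5, 48/5)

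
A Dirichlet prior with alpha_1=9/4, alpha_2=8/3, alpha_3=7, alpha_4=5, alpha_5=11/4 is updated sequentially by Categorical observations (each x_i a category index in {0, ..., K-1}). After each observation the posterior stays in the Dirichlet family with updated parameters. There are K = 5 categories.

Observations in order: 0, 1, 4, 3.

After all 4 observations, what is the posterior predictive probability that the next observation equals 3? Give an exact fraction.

18/71

obs 1: x=0 → posterior Dirichlet(13/4, 8/3, 7, 5, 11/4)
obs 2: x=1 → posterior Dirichlet(13/4, 11/3, 7, 5, 11/4)
obs 3: x=4 → posterior Dirichlet(13/4, 11/3, 7, 5, 15/4)
obs 4: x=3 → posterior Dirichlet(13/4, 11/3, 7, 6, 15/4)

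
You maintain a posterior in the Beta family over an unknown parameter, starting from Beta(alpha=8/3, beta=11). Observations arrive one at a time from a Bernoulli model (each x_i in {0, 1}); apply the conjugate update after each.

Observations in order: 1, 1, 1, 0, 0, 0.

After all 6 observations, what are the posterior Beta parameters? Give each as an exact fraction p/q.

obs 1: x=1 → posterior Beta(11/3, 11)
obs 2: x=1 → posterior Beta(14/3, 11)
obs 3: x=1 → posterior Beta(17/3, 11)
obs 4: x=0 → posterior Beta(17/3, 12)
obs 5: x=0 → posterior Beta(17/3, 13)
obs 6: x=0 → posterior Beta(17/3, 14)

alpha=17/3, beta=14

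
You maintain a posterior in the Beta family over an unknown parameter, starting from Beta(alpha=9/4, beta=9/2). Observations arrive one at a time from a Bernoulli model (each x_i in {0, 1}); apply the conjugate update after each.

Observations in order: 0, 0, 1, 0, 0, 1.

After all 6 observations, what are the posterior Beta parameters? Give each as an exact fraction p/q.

obs 1: x=0 → posterior Beta(9/4, 11/2)
obs 2: x=0 → posterior Beta(9/4, 13/2)
obs 3: x=1 → posterior Beta(13/4, 13/2)
obs 4: x=0 → posterior Beta(13/4, 15/2)
obs 5: x=0 → posterior Beta(13/4, 17/2)
obs 6: x=1 → posterior Beta(17/4, 17/2)

alpha=17/4, beta=17/2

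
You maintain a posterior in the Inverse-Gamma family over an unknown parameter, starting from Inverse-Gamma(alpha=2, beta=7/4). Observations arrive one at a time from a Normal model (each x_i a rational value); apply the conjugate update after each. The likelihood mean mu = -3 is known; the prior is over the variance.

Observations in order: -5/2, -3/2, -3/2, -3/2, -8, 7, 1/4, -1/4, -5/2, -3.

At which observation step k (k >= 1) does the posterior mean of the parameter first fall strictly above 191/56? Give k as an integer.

k = 5

obs 1: x=-5/2 → posterior Inverse-Gamma(5/2, 15/8)
obs 2: x=-3/2 → posterior Inverse-Gamma(3, 3)
obs 3: x=-3/2 → posterior Inverse-Gamma(7/2, 33/8)
obs 4: x=-3/2 → posterior Inverse-Gamma(4, 21/4)
obs 5: x=-8 → posterior Inverse-Gamma(9/2, 71/4)
obs 6: x=7 → posterior Inverse-Gamma(5, 271/4)
obs 7: x=1/4 → posterior Inverse-Gamma(11/2, 2337/32)
obs 8: x=-1/4 → posterior Inverse-Gamma(6, 1229/16)
obs 9: x=-5/2 → posterior Inverse-Gamma(13/2, 1231/16)
obs 10: x=-3 → posterior Inverse-Gamma(7, 1231/16)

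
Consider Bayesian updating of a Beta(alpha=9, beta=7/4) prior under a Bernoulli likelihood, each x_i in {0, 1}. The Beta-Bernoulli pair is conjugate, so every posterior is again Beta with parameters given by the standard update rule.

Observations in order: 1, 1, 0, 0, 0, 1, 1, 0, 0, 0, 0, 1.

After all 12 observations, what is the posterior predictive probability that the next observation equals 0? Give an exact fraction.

obs 1: x=1 → posterior Beta(10, 7/4)
obs 2: x=1 → posterior Beta(11, 7/4)
obs 3: x=0 → posterior Beta(11, 11/4)
obs 4: x=0 → posterior Beta(11, 15/4)
obs 5: x=0 → posterior Beta(11, 19/4)
obs 6: x=1 → posterior Beta(12, 19/4)
obs 7: x=1 → posterior Beta(13, 19/4)
obs 8: x=0 → posterior Beta(13, 23/4)
obs 9: x=0 → posterior Beta(13, 27/4)
obs 10: x=0 → posterior Beta(13, 31/4)
obs 11: x=0 → posterior Beta(13, 35/4)
obs 12: x=1 → posterior Beta(14, 35/4)

5/13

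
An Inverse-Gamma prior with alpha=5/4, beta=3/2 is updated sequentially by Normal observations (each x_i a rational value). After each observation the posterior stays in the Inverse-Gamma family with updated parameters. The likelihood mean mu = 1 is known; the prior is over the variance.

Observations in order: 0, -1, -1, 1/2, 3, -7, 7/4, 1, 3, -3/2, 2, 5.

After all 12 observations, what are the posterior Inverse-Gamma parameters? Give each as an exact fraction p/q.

obs 1: x=0 → posterior Inverse-Gamma(7/4, 2)
obs 2: x=-1 → posterior Inverse-Gamma(9/4, 4)
obs 3: x=-1 → posterior Inverse-Gamma(11/4, 6)
obs 4: x=1/2 → posterior Inverse-Gamma(13/4, 49/8)
obs 5: x=3 → posterior Inverse-Gamma(15/4, 65/8)
obs 6: x=-7 → posterior Inverse-Gamma(17/4, 321/8)
obs 7: x=7/4 → posterior Inverse-Gamma(19/4, 1293/32)
obs 8: x=1 → posterior Inverse-Gamma(21/4, 1293/32)
obs 9: x=3 → posterior Inverse-Gamma(23/4, 1357/32)
obs 10: x=-3/2 → posterior Inverse-Gamma(25/4, 1457/32)
obs 11: x=2 → posterior Inverse-Gamma(27/4, 1473/32)
obs 12: x=5 → posterior Inverse-Gamma(29/4, 1729/32)

alpha=29/4, beta=1729/32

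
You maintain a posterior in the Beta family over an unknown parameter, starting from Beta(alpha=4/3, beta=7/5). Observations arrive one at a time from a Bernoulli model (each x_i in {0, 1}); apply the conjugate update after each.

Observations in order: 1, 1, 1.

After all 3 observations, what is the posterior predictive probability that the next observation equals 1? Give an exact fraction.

65/86

obs 1: x=1 → posterior Beta(7/3, 7/5)
obs 2: x=1 → posterior Beta(10/3, 7/5)
obs 3: x=1 → posterior Beta(13/3, 7/5)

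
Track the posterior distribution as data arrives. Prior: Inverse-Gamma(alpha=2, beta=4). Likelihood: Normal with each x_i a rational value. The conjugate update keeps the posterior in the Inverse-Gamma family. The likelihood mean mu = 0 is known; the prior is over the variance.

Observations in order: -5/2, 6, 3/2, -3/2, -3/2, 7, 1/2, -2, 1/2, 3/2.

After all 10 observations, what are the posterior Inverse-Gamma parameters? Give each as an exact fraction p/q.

alpha=7, beta=451/8

obs 1: x=-5/2 → posterior Inverse-Gamma(5/2, 57/8)
obs 2: x=6 → posterior Inverse-Gamma(3, 201/8)
obs 3: x=3/2 → posterior Inverse-Gamma(7/2, 105/4)
obs 4: x=-3/2 → posterior Inverse-Gamma(4, 219/8)
obs 5: x=-3/2 → posterior Inverse-Gamma(9/2, 57/2)
obs 6: x=7 → posterior Inverse-Gamma(5, 53)
obs 7: x=1/2 → posterior Inverse-Gamma(11/2, 425/8)
obs 8: x=-2 → posterior Inverse-Gamma(6, 441/8)
obs 9: x=1/2 → posterior Inverse-Gamma(13/2, 221/4)
obs 10: x=3/2 → posterior Inverse-Gamma(7, 451/8)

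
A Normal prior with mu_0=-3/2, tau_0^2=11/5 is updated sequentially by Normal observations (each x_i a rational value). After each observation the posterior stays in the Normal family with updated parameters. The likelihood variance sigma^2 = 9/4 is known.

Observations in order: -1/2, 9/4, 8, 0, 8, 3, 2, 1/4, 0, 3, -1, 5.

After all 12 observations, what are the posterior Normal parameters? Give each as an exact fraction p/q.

obs 1: x=-1/2 → posterior Normal(-179/178, 99/89)
obs 2: x=9/4 → posterior Normal(1/14, 99/133)
obs 3: x=8 → posterior Normal(241/118, 33/59)
obs 4: x=0 → posterior Normal(723/442, 99/221)
obs 5: x=8 → posterior Normal(1427/530, 99/265)
obs 6: x=3 → posterior Normal(1691/618, 33/103)
obs 7: x=2 → posterior Normal(1867/706, 99/353)
obs 8: x=1/4 → posterior Normal(1889/794, 99/397)
obs 9: x=0 → posterior Normal(1889/882, 11/49)
obs 10: x=3 → posterior Normal(2153/970, 99/485)
obs 11: x=-1 → posterior Normal(2065/1058, 99/529)
obs 12: x=5 → posterior Normal(835/382, 33/191)

mu_0=835/382, tau_0^2=33/191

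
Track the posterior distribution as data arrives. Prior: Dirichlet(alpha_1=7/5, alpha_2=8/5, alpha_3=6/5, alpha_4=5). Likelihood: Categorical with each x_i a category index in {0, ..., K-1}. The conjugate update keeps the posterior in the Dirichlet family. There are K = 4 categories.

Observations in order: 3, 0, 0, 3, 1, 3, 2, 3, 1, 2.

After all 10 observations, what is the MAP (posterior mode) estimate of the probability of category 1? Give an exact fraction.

13/76

obs 1: x=3 → posterior Dirichlet(7/5, 8/5, 6/5, 6)
obs 2: x=0 → posterior Dirichlet(12/5, 8/5, 6/5, 6)
obs 3: x=0 → posterior Dirichlet(17/5, 8/5, 6/5, 6)
obs 4: x=3 → posterior Dirichlet(17/5, 8/5, 6/5, 7)
obs 5: x=1 → posterior Dirichlet(17/5, 13/5, 6/5, 7)
obs 6: x=3 → posterior Dirichlet(17/5, 13/5, 6/5, 8)
obs 7: x=2 → posterior Dirichlet(17/5, 13/5, 11/5, 8)
obs 8: x=3 → posterior Dirichlet(17/5, 13/5, 11/5, 9)
obs 9: x=1 → posterior Dirichlet(17/5, 18/5, 11/5, 9)
obs 10: x=2 → posterior Dirichlet(17/5, 18/5, 16/5, 9)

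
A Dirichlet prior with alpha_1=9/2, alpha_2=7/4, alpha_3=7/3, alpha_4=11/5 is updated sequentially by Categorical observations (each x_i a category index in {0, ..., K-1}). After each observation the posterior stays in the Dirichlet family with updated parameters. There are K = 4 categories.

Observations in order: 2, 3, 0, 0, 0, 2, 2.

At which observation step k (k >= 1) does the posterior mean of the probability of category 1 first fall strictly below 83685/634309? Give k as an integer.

k = 3

obs 1: x=2 → posterior Dirichlet(9/2, 7/4, 10/3, 11/5)
obs 2: x=3 → posterior Dirichlet(9/2, 7/4, 10/3, 16/5)
obs 3: x=0 → posterior Dirichlet(11/2, 7/4, 10/3, 16/5)
obs 4: x=0 → posterior Dirichlet(13/2, 7/4, 10/3, 16/5)
obs 5: x=0 → posterior Dirichlet(15/2, 7/4, 10/3, 16/5)
obs 6: x=2 → posterior Dirichlet(15/2, 7/4, 13/3, 16/5)
obs 7: x=2 → posterior Dirichlet(15/2, 7/4, 16/3, 16/5)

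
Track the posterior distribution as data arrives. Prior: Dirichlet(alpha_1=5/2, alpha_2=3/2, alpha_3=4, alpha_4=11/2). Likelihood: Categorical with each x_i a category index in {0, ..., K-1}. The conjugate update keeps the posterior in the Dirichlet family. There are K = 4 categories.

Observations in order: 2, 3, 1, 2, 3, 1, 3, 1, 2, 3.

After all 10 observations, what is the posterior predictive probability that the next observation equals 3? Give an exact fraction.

obs 1: x=2 → posterior Dirichlet(5/2, 3/2, 5, 11/2)
obs 2: x=3 → posterior Dirichlet(5/2, 3/2, 5, 13/2)
obs 3: x=1 → posterior Dirichlet(5/2, 5/2, 5, 13/2)
obs 4: x=2 → posterior Dirichlet(5/2, 5/2, 6, 13/2)
obs 5: x=3 → posterior Dirichlet(5/2, 5/2, 6, 15/2)
obs 6: x=1 → posterior Dirichlet(5/2, 7/2, 6, 15/2)
obs 7: x=3 → posterior Dirichlet(5/2, 7/2, 6, 17/2)
obs 8: x=1 → posterior Dirichlet(5/2, 9/2, 6, 17/2)
obs 9: x=2 → posterior Dirichlet(5/2, 9/2, 7, 17/2)
obs 10: x=3 → posterior Dirichlet(5/2, 9/2, 7, 19/2)

19/47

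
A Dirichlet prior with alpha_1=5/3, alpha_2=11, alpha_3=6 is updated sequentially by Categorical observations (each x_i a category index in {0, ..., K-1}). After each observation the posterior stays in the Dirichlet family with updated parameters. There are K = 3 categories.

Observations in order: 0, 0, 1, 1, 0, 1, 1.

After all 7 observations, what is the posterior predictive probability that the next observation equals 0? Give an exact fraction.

2/11

obs 1: x=0 → posterior Dirichlet(8/3, 11, 6)
obs 2: x=0 → posterior Dirichlet(11/3, 11, 6)
obs 3: x=1 → posterior Dirichlet(11/3, 12, 6)
obs 4: x=1 → posterior Dirichlet(11/3, 13, 6)
obs 5: x=0 → posterior Dirichlet(14/3, 13, 6)
obs 6: x=1 → posterior Dirichlet(14/3, 14, 6)
obs 7: x=1 → posterior Dirichlet(14/3, 15, 6)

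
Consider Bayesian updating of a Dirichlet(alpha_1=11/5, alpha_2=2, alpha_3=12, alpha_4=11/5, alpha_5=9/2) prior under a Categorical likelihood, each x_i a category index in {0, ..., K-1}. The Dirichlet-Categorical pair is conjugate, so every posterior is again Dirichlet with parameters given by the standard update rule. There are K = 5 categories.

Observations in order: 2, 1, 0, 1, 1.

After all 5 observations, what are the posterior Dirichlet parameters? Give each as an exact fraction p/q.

obs 1: x=2 → posterior Dirichlet(11/5, 2, 13, 11/5, 9/2)
obs 2: x=1 → posterior Dirichlet(11/5, 3, 13, 11/5, 9/2)
obs 3: x=0 → posterior Dirichlet(16/5, 3, 13, 11/5, 9/2)
obs 4: x=1 → posterior Dirichlet(16/5, 4, 13, 11/5, 9/2)
obs 5: x=1 → posterior Dirichlet(16/5, 5, 13, 11/5, 9/2)

alpha_1=16/5, alpha_2=5, alpha_3=13, alpha_4=11/5, alpha_5=9/2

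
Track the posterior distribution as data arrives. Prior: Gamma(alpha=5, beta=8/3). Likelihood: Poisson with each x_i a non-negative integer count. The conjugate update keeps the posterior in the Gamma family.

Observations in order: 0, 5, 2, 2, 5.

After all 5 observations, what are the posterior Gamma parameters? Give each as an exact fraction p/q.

alpha=19, beta=23/3

obs 1: x=0 → posterior Gamma(5, 11/3)
obs 2: x=5 → posterior Gamma(10, 14/3)
obs 3: x=2 → posterior Gamma(12, 17/3)
obs 4: x=2 → posterior Gamma(14, 20/3)
obs 5: x=5 → posterior Gamma(19, 23/3)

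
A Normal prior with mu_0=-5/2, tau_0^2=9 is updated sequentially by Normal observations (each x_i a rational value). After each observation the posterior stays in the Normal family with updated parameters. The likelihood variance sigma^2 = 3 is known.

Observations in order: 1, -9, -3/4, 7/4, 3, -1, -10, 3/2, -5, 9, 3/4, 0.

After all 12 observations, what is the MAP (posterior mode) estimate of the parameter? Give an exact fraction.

obs 1: x=1 → posterior Normal(1/8, 9/4)
obs 2: x=-9 → posterior Normal(-53/14, 9/7)
obs 3: x=-3/4 → posterior Normal(-23/8, 9/10)
obs 4: x=7/4 → posterior Normal(-47/26, 9/13)
obs 5: x=3 → posterior Normal(-29/32, 9/16)
obs 6: x=-1 → posterior Normal(-35/38, 9/19)
obs 7: x=-10 → posterior Normal(-95/44, 9/22)
obs 8: x=3/2 → posterior Normal(-43/25, 9/25)
obs 9: x=-5 → posterior Normal(-29/14, 9/28)
obs 10: x=9 → posterior Normal(-1, 9/31)
obs 11: x=3/4 → posterior Normal(-115/136, 9/34)
obs 12: x=0 → posterior Normal(-115/148, 9/37)

-115/148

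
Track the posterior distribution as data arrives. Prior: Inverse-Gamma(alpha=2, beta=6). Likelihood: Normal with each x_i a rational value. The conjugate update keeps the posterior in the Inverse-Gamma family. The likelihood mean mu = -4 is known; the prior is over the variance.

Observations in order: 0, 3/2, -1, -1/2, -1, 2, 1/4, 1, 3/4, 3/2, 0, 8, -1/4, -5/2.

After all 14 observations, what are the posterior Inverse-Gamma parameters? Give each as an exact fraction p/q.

obs 1: x=0 → posterior Inverse-Gamma(5/2, 14)
obs 2: x=3/2 → posterior Inverse-Gamma(3, 233/8)
obs 3: x=-1 → posterior Inverse-Gamma(7/2, 269/8)
obs 4: x=-1/2 → posterior Inverse-Gamma(4, 159/4)
obs 5: x=-1 → posterior Inverse-Gamma(9/2, 177/4)
obs 6: x=2 → posterior Inverse-Gamma(5, 249/4)
obs 7: x=1/4 → posterior Inverse-Gamma(11/2, 2281/32)
obs 8: x=1 → posterior Inverse-Gamma(6, 2681/32)
obs 9: x=3/4 → posterior Inverse-Gamma(13/2, 1521/16)
obs 10: x=3/2 → posterior Inverse-Gamma(7, 1763/16)
obs 11: x=0 → posterior Inverse-Gamma(15/2, 1891/16)
obs 12: x=8 → posterior Inverse-Gamma(8, 3043/16)
obs 13: x=-1/4 → posterior Inverse-Gamma(17/2, 6311/32)
obs 14: x=-5/2 → posterior Inverse-Gamma(9, 6347/32)

alpha=9, beta=6347/32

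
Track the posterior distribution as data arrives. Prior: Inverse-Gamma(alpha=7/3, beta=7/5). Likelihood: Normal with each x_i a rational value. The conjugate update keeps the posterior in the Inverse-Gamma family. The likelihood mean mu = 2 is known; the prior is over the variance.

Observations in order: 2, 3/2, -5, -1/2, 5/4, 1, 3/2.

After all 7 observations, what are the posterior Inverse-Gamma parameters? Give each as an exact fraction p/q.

alpha=35/6, beta=4809/160

obs 1: x=2 → posterior Inverse-Gamma(17/6, 7/5)
obs 2: x=3/2 → posterior Inverse-Gamma(10/3, 61/40)
obs 3: x=-5 → posterior Inverse-Gamma(23/6, 1041/40)
obs 4: x=-1/2 → posterior Inverse-Gamma(13/3, 583/20)
obs 5: x=5/4 → posterior Inverse-Gamma(29/6, 4709/160)
obs 6: x=1 → posterior Inverse-Gamma(16/3, 4789/160)
obs 7: x=3/2 → posterior Inverse-Gamma(35/6, 4809/160)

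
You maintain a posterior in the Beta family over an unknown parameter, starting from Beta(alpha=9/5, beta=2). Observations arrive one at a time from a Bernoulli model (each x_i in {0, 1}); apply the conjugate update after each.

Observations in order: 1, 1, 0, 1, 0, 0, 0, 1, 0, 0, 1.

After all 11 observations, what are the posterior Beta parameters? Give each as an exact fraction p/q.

alpha=34/5, beta=8

obs 1: x=1 → posterior Beta(14/5, 2)
obs 2: x=1 → posterior Beta(19/5, 2)
obs 3: x=0 → posterior Beta(19/5, 3)
obs 4: x=1 → posterior Beta(24/5, 3)
obs 5: x=0 → posterior Beta(24/5, 4)
obs 6: x=0 → posterior Beta(24/5, 5)
obs 7: x=0 → posterior Beta(24/5, 6)
obs 8: x=1 → posterior Beta(29/5, 6)
obs 9: x=0 → posterior Beta(29/5, 7)
obs 10: x=0 → posterior Beta(29/5, 8)
obs 11: x=1 → posterior Beta(34/5, 8)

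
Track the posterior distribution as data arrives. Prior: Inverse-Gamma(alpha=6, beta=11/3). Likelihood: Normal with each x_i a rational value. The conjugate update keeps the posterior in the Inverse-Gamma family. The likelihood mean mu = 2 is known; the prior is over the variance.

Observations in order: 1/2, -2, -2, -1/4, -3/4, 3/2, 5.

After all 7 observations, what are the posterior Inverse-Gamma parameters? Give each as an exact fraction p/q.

obs 1: x=1/2 → posterior Inverse-Gamma(13/2, 115/24)
obs 2: x=-2 → posterior Inverse-Gamma(7, 307/24)
obs 3: x=-2 → posterior Inverse-Gamma(15/2, 499/24)
obs 4: x=-1/4 → posterior Inverse-Gamma(8, 2239/96)
obs 5: x=-3/4 → posterior Inverse-Gamma(17/2, 1301/48)
obs 6: x=3/2 → posterior Inverse-Gamma(9, 1307/48)
obs 7: x=5 → posterior Inverse-Gamma(19/2, 1523/48)

alpha=19/2, beta=1523/48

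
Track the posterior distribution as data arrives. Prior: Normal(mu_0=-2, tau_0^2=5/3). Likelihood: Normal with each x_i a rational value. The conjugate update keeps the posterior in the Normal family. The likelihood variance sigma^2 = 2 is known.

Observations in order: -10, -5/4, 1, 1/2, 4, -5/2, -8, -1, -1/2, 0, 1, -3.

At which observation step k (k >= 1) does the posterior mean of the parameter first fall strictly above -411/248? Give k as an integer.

obs 1: x=-10 → posterior Normal(-62/11, 10/11)
obs 2: x=-5/4 → posterior Normal(-273/64, 5/8)
obs 3: x=1 → posterior Normal(-253/84, 10/21)
obs 4: x=1/2 → posterior Normal(-243/104, 5/13)
obs 5: x=4 → posterior Normal(-163/124, 10/31)
obs 6: x=-5/2 → posterior Normal(-71/48, 5/18)
obs 7: x=-8 → posterior Normal(-373/164, 10/41)
obs 8: x=-1 → posterior Normal(-393/184, 5/23)
obs 9: x=-1/2 → posterior Normal(-403/204, 10/51)
obs 10: x=0 → posterior Normal(-403/224, 5/28)
obs 11: x=1 → posterior Normal(-383/244, 10/61)
obs 12: x=-3 → posterior Normal(-443/264, 5/33)

k = 5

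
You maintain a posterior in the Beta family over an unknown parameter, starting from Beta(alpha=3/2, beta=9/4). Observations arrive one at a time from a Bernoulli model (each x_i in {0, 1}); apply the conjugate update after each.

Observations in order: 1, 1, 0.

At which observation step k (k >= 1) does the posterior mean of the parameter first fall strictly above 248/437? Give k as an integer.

obs 1: x=1 → posterior Beta(5/2, 9/4)
obs 2: x=1 → posterior Beta(7/2, 9/4)
obs 3: x=0 → posterior Beta(7/2, 13/4)

k = 2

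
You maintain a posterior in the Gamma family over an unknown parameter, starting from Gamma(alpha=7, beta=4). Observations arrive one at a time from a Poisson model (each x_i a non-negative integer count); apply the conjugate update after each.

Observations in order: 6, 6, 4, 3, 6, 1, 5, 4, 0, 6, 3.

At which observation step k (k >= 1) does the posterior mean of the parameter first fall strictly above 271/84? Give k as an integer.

k = 3

obs 1: x=6 → posterior Gamma(13, 5)
obs 2: x=6 → posterior Gamma(19, 6)
obs 3: x=4 → posterior Gamma(23, 7)
obs 4: x=3 → posterior Gamma(26, 8)
obs 5: x=6 → posterior Gamma(32, 9)
obs 6: x=1 → posterior Gamma(33, 10)
obs 7: x=5 → posterior Gamma(38, 11)
obs 8: x=4 → posterior Gamma(42, 12)
obs 9: x=0 → posterior Gamma(42, 13)
obs 10: x=6 → posterior Gamma(48, 14)
obs 11: x=3 → posterior Gamma(51, 15)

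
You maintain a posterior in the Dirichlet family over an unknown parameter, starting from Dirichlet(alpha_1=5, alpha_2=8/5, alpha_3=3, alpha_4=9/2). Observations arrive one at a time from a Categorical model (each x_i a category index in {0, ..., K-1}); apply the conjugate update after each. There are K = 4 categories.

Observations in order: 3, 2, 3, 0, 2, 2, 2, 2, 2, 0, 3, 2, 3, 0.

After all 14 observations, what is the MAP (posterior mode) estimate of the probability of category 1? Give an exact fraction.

6/241

obs 1: x=3 → posterior Dirichlet(5, 8/5, 3, 11/2)
obs 2: x=2 → posterior Dirichlet(5, 8/5, 4, 11/2)
obs 3: x=3 → posterior Dirichlet(5, 8/5, 4, 13/2)
obs 4: x=0 → posterior Dirichlet(6, 8/5, 4, 13/2)
obs 5: x=2 → posterior Dirichlet(6, 8/5, 5, 13/2)
obs 6: x=2 → posterior Dirichlet(6, 8/5, 6, 13/2)
obs 7: x=2 → posterior Dirichlet(6, 8/5, 7, 13/2)
obs 8: x=2 → posterior Dirichlet(6, 8/5, 8, 13/2)
obs 9: x=2 → posterior Dirichlet(6, 8/5, 9, 13/2)
obs 10: x=0 → posterior Dirichlet(7, 8/5, 9, 13/2)
obs 11: x=3 → posterior Dirichlet(7, 8/5, 9, 15/2)
obs 12: x=2 → posterior Dirichlet(7, 8/5, 10, 15/2)
obs 13: x=3 → posterior Dirichlet(7, 8/5, 10, 17/2)
obs 14: x=0 → posterior Dirichlet(8, 8/5, 10, 17/2)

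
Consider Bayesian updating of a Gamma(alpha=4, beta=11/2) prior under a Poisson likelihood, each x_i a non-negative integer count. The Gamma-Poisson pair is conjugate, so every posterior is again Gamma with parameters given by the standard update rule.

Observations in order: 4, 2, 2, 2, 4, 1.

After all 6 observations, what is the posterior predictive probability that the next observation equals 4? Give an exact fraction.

obs 1: x=4 → posterior Gamma(8, 13/2)
obs 2: x=2 → posterior Gamma(10, 15/2)
obs 3: x=2 → posterior Gamma(12, 17/2)
obs 4: x=2 → posterior Gamma(14, 19/2)
obs 5: x=4 → posterior Gamma(18, 21/2)
obs 6: x=1 → posterior Gamma(19, 23/2)

1746598943473043352833153863696/28421709430404007434844970703125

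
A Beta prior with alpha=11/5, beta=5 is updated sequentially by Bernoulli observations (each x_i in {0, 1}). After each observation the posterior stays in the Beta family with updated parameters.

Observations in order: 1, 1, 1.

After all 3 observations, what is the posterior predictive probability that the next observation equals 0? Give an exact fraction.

25/51

obs 1: x=1 → posterior Beta(16/5, 5)
obs 2: x=1 → posterior Beta(21/5, 5)
obs 3: x=1 → posterior Beta(26/5, 5)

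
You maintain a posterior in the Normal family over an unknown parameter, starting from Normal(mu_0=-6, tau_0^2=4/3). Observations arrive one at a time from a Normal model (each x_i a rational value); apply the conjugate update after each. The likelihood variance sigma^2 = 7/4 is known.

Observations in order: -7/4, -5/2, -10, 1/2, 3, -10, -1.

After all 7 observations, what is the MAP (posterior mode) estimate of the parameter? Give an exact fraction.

-474/133

obs 1: x=-7/4 → posterior Normal(-154/37, 28/37)
obs 2: x=-5/2 → posterior Normal(-194/53, 28/53)
obs 3: x=-10 → posterior Normal(-118/23, 28/69)
obs 4: x=1/2 → posterior Normal(-346/85, 28/85)
obs 5: x=3 → posterior Normal(-298/101, 28/101)
obs 6: x=-10 → posterior Normal(-458/117, 28/117)
obs 7: x=-1 → posterior Normal(-474/133, 4/19)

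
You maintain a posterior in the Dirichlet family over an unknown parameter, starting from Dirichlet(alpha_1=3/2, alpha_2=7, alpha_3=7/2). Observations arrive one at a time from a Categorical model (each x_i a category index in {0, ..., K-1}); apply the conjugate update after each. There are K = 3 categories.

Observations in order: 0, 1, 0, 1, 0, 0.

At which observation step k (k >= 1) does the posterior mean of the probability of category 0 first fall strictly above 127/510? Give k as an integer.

k = 5

obs 1: x=0 → posterior Dirichlet(5/2, 7, 7/2)
obs 2: x=1 → posterior Dirichlet(5/2, 8, 7/2)
obs 3: x=0 → posterior Dirichlet(7/2, 8, 7/2)
obs 4: x=1 → posterior Dirichlet(7/2, 9, 7/2)
obs 5: x=0 → posterior Dirichlet(9/2, 9, 7/2)
obs 6: x=0 → posterior Dirichlet(11/2, 9, 7/2)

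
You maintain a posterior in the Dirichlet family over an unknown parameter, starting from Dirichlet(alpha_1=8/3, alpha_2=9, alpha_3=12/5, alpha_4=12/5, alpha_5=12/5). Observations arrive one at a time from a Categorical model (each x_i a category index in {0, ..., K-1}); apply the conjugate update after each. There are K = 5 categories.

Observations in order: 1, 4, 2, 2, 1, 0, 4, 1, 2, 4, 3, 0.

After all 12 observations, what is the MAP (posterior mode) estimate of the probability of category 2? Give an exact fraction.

33/194

obs 1: x=1 → posterior Dirichlet(8/3, 10, 12/5, 12/5, 12/5)
obs 2: x=4 → posterior Dirichlet(8/3, 10, 12/5, 12/5, 17/5)
obs 3: x=2 → posterior Dirichlet(8/3, 10, 17/5, 12/5, 17/5)
obs 4: x=2 → posterior Dirichlet(8/3, 10, 22/5, 12/5, 17/5)
obs 5: x=1 → posterior Dirichlet(8/3, 11, 22/5, 12/5, 17/5)
obs 6: x=0 → posterior Dirichlet(11/3, 11, 22/5, 12/5, 17/5)
obs 7: x=4 → posterior Dirichlet(11/3, 11, 22/5, 12/5, 22/5)
obs 8: x=1 → posterior Dirichlet(11/3, 12, 22/5, 12/5, 22/5)
obs 9: x=2 → posterior Dirichlet(11/3, 12, 27/5, 12/5, 22/5)
obs 10: x=4 → posterior Dirichlet(11/3, 12, 27/5, 12/5, 27/5)
obs 11: x=3 → posterior Dirichlet(11/3, 12, 27/5, 17/5, 27/5)
obs 12: x=0 → posterior Dirichlet(14/3, 12, 27/5, 17/5, 27/5)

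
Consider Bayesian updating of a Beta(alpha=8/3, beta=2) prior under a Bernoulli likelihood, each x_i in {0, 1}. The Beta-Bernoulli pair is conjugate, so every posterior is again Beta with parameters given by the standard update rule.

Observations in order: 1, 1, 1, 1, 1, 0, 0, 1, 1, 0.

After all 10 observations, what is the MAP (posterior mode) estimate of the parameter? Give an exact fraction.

obs 1: x=1 → posterior Beta(11/3, 2)
obs 2: x=1 → posterior Beta(14/3, 2)
obs 3: x=1 → posterior Beta(17/3, 2)
obs 4: x=1 → posterior Beta(20/3, 2)
obs 5: x=1 → posterior Beta(23/3, 2)
obs 6: x=0 → posterior Beta(23/3, 3)
obs 7: x=0 → posterior Beta(23/3, 4)
obs 8: x=1 → posterior Beta(26/3, 4)
obs 9: x=1 → posterior Beta(29/3, 4)
obs 10: x=0 → posterior Beta(29/3, 5)

13/19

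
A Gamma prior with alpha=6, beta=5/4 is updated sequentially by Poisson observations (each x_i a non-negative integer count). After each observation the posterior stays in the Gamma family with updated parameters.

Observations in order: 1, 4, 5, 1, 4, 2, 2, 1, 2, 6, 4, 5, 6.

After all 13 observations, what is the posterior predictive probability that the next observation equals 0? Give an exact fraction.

obs 1: x=1 → posterior Gamma(7, 9/4)
obs 2: x=4 → posterior Gamma(11, 13/4)
obs 3: x=5 → posterior Gamma(16, 17/4)
obs 4: x=1 → posterior Gamma(17, 21/4)
obs 5: x=4 → posterior Gamma(21, 25/4)
obs 6: x=2 → posterior Gamma(23, 29/4)
obs 7: x=2 → posterior Gamma(25, 33/4)
obs 8: x=1 → posterior Gamma(26, 37/4)
obs 9: x=2 → posterior Gamma(28, 41/4)
obs 10: x=6 → posterior Gamma(34, 45/4)
obs 11: x=4 → posterior Gamma(38, 49/4)
obs 12: x=5 → posterior Gamma(43, 53/4)
obs 13: x=6 → posterior Gamma(49, 57/4)

109110847212555328604279675501307151991498451153010013792010122138757281421056852304057/3028042145314702822796833946311904165126168468932001107226929007470768309080578031180541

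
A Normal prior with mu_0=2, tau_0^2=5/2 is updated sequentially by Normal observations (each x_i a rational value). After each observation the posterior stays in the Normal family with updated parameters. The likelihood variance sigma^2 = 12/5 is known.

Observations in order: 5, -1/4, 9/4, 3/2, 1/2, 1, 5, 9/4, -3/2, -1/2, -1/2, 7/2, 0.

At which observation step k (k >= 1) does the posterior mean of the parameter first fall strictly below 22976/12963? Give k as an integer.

k = 6

obs 1: x=5 → posterior Normal(173/49, 60/49)
obs 2: x=-1/4 → posterior Normal(667/296, 30/37)
obs 3: x=9/4 → posterior Normal(223/99, 20/33)
obs 4: x=3/2 → posterior Normal(521/248, 15/31)
obs 5: x=1/2 → posterior Normal(273/149, 60/149)
obs 6: x=1 → posterior Normal(149/87, 10/29)
obs 7: x=5 → posterior Normal(423/199, 60/199)
obs 8: x=9/4 → posterior Normal(1917/896, 15/56)
obs 9: x=-3/2 → posterior Normal(589/332, 20/83)
obs 10: x=-1/2 → posterior Normal(1717/1096, 30/137)
obs 11: x=-1/2 → posterior Normal(1667/1196, 60/299)
obs 12: x=7/2 → posterior Normal(2017/1296, 5/27)
obs 13: x=0 → posterior Normal(2017/1396, 60/349)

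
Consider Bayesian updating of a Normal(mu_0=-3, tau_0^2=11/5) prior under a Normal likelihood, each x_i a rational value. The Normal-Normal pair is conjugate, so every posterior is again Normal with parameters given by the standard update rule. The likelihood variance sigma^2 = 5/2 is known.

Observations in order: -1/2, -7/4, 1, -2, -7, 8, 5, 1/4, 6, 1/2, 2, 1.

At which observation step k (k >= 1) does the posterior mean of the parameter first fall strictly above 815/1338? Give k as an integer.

k = 11

obs 1: x=-1/2 → posterior Normal(-86/47, 55/47)
obs 2: x=-7/4 → posterior Normal(-83/46, 55/69)
obs 3: x=1 → posterior Normal(-205/182, 55/91)
obs 4: x=-2 → posterior Normal(-293/226, 55/113)
obs 5: x=-7 → posterior Normal(-601/270, 11/27)
obs 6: x=8 → posterior Normal(-249/314, 55/157)
obs 7: x=5 → posterior Normal(-29/358, 55/179)
obs 8: x=1/4 → posterior Normal(-3/67, 55/201)
obs 9: x=6 → posterior Normal(123/223, 55/223)
obs 10: x=1/2 → posterior Normal(134/245, 11/49)
obs 11: x=2 → posterior Normal(2/3, 55/267)
obs 12: x=1 → posterior Normal(200/289, 55/289)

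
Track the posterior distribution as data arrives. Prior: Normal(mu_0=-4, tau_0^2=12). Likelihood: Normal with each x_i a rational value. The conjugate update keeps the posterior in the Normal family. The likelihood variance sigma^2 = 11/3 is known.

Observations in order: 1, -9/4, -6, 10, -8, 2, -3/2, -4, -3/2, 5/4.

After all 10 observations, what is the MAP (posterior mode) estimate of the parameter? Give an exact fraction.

-368/371

obs 1: x=1 → posterior Normal(-8/47, 132/47)
obs 2: x=-9/4 → posterior Normal(-89/83, 132/83)
obs 3: x=-6 → posterior Normal(-305/119, 132/119)
obs 4: x=10 → posterior Normal(11/31, 132/155)
obs 5: x=-8 → posterior Normal(-233/191, 132/191)
obs 6: x=2 → posterior Normal(-161/227, 132/227)
obs 7: x=-3/2 → posterior Normal(-215/263, 132/263)
obs 8: x=-4 → posterior Normal(-359/299, 132/299)
obs 9: x=-3/2 → posterior Normal(-413/335, 132/335)
obs 10: x=5/4 → posterior Normal(-368/371, 132/371)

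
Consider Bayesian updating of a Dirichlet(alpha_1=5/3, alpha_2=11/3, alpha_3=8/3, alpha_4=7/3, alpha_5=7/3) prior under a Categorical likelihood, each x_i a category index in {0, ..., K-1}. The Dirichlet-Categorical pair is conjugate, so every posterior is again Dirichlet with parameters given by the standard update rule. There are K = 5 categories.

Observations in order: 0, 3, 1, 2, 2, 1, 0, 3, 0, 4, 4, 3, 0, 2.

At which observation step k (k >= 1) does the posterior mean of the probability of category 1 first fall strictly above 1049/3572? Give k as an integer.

obs 1: x=0 → posterior Dirichlet(8/3, 11/3, 8/3, 7/3, 7/3)
obs 2: x=3 → posterior Dirichlet(8/3, 11/3, 8/3, 10/3, 7/3)
obs 3: x=1 → posterior Dirichlet(8/3, 14/3, 8/3, 10/3, 7/3)
obs 4: x=2 → posterior Dirichlet(8/3, 14/3, 11/3, 10/3, 7/3)
obs 5: x=2 → posterior Dirichlet(8/3, 14/3, 14/3, 10/3, 7/3)
obs 6: x=1 → posterior Dirichlet(8/3, 17/3, 14/3, 10/3, 7/3)
obs 7: x=0 → posterior Dirichlet(11/3, 17/3, 14/3, 10/3, 7/3)
obs 8: x=3 → posterior Dirichlet(11/3, 17/3, 14/3, 13/3, 7/3)
obs 9: x=0 → posterior Dirichlet(14/3, 17/3, 14/3, 13/3, 7/3)
obs 10: x=4 → posterior Dirichlet(14/3, 17/3, 14/3, 13/3, 10/3)
obs 11: x=4 → posterior Dirichlet(14/3, 17/3, 14/3, 13/3, 13/3)
obs 12: x=3 → posterior Dirichlet(14/3, 17/3, 14/3, 16/3, 13/3)
obs 13: x=0 → posterior Dirichlet(17/3, 17/3, 14/3, 16/3, 13/3)
obs 14: x=2 → posterior Dirichlet(17/3, 17/3, 17/3, 16/3, 13/3)

k = 3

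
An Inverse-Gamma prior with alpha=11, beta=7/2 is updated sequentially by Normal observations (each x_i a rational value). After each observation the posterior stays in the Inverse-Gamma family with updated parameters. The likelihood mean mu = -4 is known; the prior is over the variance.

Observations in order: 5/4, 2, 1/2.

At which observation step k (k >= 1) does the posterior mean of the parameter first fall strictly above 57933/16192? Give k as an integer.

obs 1: x=5/4 → posterior Inverse-Gamma(23/2, 553/32)
obs 2: x=2 → posterior Inverse-Gamma(12, 1129/32)
obs 3: x=1/2 → posterior Inverse-Gamma(25/2, 1453/32)

k = 3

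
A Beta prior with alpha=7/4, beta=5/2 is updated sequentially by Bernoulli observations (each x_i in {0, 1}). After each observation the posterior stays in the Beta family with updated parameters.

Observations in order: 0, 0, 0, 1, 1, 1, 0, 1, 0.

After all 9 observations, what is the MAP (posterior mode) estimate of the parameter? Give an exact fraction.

19/45

obs 1: x=0 → posterior Beta(7/4, 7/2)
obs 2: x=0 → posterior Beta(7/4, 9/2)
obs 3: x=0 → posterior Beta(7/4, 11/2)
obs 4: x=1 → posterior Beta(11/4, 11/2)
obs 5: x=1 → posterior Beta(15/4, 11/2)
obs 6: x=1 → posterior Beta(19/4, 11/2)
obs 7: x=0 → posterior Beta(19/4, 13/2)
obs 8: x=1 → posterior Beta(23/4, 13/2)
obs 9: x=0 → posterior Beta(23/4, 15/2)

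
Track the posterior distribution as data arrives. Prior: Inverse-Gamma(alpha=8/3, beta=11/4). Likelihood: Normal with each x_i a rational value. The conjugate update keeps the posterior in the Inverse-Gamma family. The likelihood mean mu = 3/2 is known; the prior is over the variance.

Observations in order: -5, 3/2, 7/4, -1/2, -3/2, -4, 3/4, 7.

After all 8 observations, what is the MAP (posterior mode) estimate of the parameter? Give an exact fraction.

obs 1: x=-5 → posterior Inverse-Gamma(19/6, 191/8)
obs 2: x=3/2 → posterior Inverse-Gamma(11/3, 191/8)
obs 3: x=7/4 → posterior Inverse-Gamma(25/6, 765/32)
obs 4: x=-1/2 → posterior Inverse-Gamma(14/3, 829/32)
obs 5: x=-3/2 → posterior Inverse-Gamma(31/6, 973/32)
obs 6: x=-4 → posterior Inverse-Gamma(17/3, 1457/32)
obs 7: x=3/4 → posterior Inverse-Gamma(37/6, 733/16)
obs 8: x=7 → posterior Inverse-Gamma(20/3, 975/16)

2925/368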